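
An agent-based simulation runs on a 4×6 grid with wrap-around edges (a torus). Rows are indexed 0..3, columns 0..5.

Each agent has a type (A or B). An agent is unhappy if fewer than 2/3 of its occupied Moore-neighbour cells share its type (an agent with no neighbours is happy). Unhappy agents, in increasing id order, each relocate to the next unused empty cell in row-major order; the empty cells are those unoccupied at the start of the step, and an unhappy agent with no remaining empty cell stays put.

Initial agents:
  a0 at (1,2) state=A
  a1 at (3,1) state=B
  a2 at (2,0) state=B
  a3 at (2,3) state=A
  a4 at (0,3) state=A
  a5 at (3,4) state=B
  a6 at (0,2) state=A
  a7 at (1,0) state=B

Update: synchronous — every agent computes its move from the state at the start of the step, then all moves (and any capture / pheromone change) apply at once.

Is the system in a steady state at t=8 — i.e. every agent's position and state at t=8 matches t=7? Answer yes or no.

no

t=1: a0@(1,2):A a1@(0,0):B a2@(2,0):B a3@(0,1):A a4@(0,3):A a5@(0,4):B a6@(0,2):A a7@(1,0):B
t=2: a0@(1,2):A a1@(0,5):B a2@(2,0):B a3@(1,1):A a4@(0,3):A a5@(1,3):B a6@(0,2):A a7@(1,0):B
t=3: a0@(1,2):A a1@(0,5):B a2@(0,0):B a3@(0,1):A a4@(0,3):A a5@(0,4):B a6@(0,2):A a7@(1,0):B
t=4: a0@(1,2):A a1@(0,5):B a2@(0,0):B a3@(1,1):A a4@(0,3):A a5@(1,3):B a6@(0,2):A a7@(1,0):B
t=5: a0@(1,2):A a1@(0,5):B a2@(0,0):B a3@(0,1):A a4@(0,3):A a5@(0,4):B a6@(0,2):A a7@(1,0):B
t=6: a0@(1,2):A a1@(0,5):B a2@(0,0):B a3@(1,1):A a4@(0,3):A a5@(1,3):B a6@(0,2):A a7@(1,0):B
t=7: a0@(1,2):A a1@(0,5):B a2@(0,0):B a3@(0,1):A a4@(0,3):A a5@(0,4):B a6@(0,2):A a7@(1,0):B
t=8: a0@(1,2):A a1@(0,5):B a2@(0,0):B a3@(1,1):A a4@(0,3):A a5@(1,3):B a6@(0,2):A a7@(1,0):B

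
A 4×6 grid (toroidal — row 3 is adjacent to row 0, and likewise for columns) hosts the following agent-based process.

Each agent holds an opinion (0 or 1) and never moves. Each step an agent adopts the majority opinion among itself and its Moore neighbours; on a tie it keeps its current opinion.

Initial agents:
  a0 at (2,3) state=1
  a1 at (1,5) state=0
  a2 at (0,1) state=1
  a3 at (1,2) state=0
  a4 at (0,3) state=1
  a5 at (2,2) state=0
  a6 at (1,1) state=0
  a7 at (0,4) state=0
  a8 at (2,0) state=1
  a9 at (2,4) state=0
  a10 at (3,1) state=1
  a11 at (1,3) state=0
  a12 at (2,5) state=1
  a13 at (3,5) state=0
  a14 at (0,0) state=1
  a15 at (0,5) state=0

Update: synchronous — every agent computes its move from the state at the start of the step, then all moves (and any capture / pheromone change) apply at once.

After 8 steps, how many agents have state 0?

16

t=1: a0@(2,3):0 a1@(1,5):0 a2@(0,1):1 a3@(1,2):0 a4@(0,3):0 a5@(2,2):0 a6@(1,1):0 a7@(0,4):0 a8@(2,0):1 a9@(2,4):0 a10@(3,1):1 a11@(1,3):0 a12@(2,5):0 a13@(3,5):0 a14@(0,0):0 a15@(0,5):0
t=2: a0@(2,3):0 a1@(1,5):0 a2@(0,1):0 a3@(1,2):0 a4@(0,3):0 a5@(2,2):0 a6@(1,1):0 a7@(0,4):0 a8@(2,0):0 a9@(2,4):0 a10@(3,1):1 a11@(1,3):0 a12@(2,5):0 a13@(3,5):0 a14@(0,0):0 a15@(0,5):0
t=3: a0@(2,3):0 a1@(1,5):0 a2@(0,1):0 a3@(1,2):0 a4@(0,3):0 a5@(2,2):0 a6@(1,1):0 a7@(0,4):0 a8@(2,0):0 a9@(2,4):0 a10@(3,1):0 a11@(1,3):0 a12@(2,5):0 a13@(3,5):0 a14@(0,0):0 a15@(0,5):0
t=4: (unchanged — steady state)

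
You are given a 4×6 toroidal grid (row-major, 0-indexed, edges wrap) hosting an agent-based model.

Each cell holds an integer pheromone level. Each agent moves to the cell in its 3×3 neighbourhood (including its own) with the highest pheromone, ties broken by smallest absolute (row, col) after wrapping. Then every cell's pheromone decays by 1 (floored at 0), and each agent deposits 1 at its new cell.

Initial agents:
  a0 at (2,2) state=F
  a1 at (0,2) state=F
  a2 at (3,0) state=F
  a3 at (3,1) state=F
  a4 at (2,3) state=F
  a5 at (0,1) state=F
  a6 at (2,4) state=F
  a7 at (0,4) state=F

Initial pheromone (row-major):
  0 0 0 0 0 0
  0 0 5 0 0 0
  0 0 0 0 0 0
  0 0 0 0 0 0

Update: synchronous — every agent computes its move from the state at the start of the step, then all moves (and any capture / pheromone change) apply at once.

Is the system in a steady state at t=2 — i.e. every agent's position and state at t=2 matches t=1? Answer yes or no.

t=1: a0@(1,2) a1@(1,2) a2@(0,0) a3@(0,0) a4@(1,2) a5@(1,2) a6@(1,3) a7@(0,3) | pheromone: 2 0 0 1 0 0 / 0 0 8 1 0 0 / 0 0 0 0 0 0 / 0 0 0 0 0 0
t=2: a0@(1,2) a1@(1,2) a2@(0,0) a3@(0,0) a4@(1,2) a5@(1,2) a6@(1,2) a7@(1,2) | pheromone: 3 0 0 0 0 0 / 0 0 13 0 0 0 / 0 0 0 0 0 0 / 0 0 0 0 0 0

no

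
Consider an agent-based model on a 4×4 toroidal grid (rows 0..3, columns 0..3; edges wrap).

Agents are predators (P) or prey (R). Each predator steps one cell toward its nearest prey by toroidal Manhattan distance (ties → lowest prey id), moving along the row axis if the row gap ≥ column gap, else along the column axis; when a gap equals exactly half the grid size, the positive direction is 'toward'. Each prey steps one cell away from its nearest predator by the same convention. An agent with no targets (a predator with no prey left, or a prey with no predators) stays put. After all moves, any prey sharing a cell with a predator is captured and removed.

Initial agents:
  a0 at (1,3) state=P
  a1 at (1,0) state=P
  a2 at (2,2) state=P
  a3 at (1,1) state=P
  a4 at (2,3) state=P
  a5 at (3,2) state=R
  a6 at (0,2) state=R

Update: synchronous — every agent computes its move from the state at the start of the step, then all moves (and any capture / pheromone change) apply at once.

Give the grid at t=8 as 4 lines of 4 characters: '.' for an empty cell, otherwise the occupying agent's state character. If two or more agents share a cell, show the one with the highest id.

.PPP
....
....
....

t=1: a0@(0,3):P a1@(1,1):P a2@(3,2):P a3@(0,1):P a4@(3,3):P a5@(0,2):R
t=2: a0@(0,2):P a1@(0,1):P a2@(0,2):P a3@(0,2):P a4@(0,3):P
t=3: (unchanged — steady state)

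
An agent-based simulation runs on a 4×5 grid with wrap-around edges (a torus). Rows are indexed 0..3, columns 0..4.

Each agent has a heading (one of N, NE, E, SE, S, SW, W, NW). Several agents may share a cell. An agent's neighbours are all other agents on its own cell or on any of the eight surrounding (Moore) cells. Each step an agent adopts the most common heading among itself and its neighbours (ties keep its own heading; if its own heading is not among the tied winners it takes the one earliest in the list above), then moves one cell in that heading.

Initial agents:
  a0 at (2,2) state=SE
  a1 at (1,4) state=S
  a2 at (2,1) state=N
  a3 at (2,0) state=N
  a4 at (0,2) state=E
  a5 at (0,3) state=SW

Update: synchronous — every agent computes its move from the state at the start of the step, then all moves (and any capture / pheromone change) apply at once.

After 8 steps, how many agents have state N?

t=1: a0@(3,3):SE a1@(2,4):S a2@(1,1):N a3@(1,0):N a4@(0,3):E a5@(1,2):SW
t=2: a0@(0,4):SE a1@(3,4):S a2@(0,1):N a3@(0,0):N a4@(0,4):E a5@(2,1):SW
t=3: a0@(1,0):SE a1@(0,4):S a2@(3,1):N a3@(3,0):N a4@(0,0):E a5@(3,0):SW
t=4: a0@(2,1):SE a1@(1,4):S a2@(2,1):N a3@(2,0):N a4@(3,0):N a5@(2,0):N
t=5: a0@(1,1):N a1@(0,4):N a2@(1,1):N a3@(1,0):N a4@(2,0):N a5@(1,0):N
t=6: a0@(0,1):N a1@(3,4):N a2@(0,1):N a3@(0,0):N a4@(1,0):N a5@(0,0):N
t=7: a0@(3,1):N a1@(2,4):N a2@(3,1):N a3@(3,0):N a4@(0,0):N a5@(3,0):N
t=8: a0@(2,1):N a1@(1,4):N a2@(2,1):N a3@(2,0):N a4@(3,0):N a5@(2,0):N

6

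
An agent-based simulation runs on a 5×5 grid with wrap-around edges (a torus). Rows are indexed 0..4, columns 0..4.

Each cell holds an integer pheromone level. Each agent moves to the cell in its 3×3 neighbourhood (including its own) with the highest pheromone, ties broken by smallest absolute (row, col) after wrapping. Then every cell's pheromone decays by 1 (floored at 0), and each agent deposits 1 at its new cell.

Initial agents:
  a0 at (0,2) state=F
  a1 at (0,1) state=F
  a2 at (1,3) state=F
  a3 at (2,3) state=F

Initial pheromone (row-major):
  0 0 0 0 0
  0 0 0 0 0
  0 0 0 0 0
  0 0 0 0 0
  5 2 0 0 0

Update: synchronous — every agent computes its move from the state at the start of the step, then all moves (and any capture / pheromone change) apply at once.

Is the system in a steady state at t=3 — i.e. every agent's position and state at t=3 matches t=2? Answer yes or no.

no

t=1: a0@(4,1) a1@(4,0) a2@(0,2) a3@(1,2) | pheromone: 0 0 1 0 0 / 0 0 1 0 0 / 0 0 0 0 0 / 0 0 0 0 0 / 5 2 0 0 0
t=2: a0@(4,0) a1@(4,0) a2@(4,1) a3@(0,2) | pheromone: 0 0 1 0 0 / 0 0 0 0 0 / 0 0 0 0 0 / 0 0 0 0 0 / 6 2 0 0 0
t=3: a0@(4,0) a1@(4,0) a2@(4,0) a3@(4,1) | pheromone: 0 0 0 0 0 / 0 0 0 0 0 / 0 0 0 0 0 / 0 0 0 0 0 / 8 2 0 0 0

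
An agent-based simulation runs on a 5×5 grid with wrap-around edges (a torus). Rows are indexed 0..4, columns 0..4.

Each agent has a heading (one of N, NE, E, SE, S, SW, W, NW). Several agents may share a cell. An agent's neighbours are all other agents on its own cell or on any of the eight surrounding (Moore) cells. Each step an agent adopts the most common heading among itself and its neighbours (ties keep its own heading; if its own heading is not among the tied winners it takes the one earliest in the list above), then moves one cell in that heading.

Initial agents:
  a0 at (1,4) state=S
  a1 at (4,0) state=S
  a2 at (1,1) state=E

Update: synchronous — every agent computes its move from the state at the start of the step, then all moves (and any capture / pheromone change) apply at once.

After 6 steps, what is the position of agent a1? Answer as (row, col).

(0, 0)

t=1: a0@(2,4):S a1@(0,0):S a2@(1,2):E
t=2: a0@(3,4):S a1@(1,0):S a2@(1,3):E
t=3: a0@(4,4):S a1@(2,0):S a2@(1,4):E
t=4: a0@(0,4):S a1@(3,0):S a2@(1,0):E
t=5: a0@(1,4):S a1@(4,0):S a2@(1,1):E
t=6: a0@(2,4):S a1@(0,0):S a2@(1,2):E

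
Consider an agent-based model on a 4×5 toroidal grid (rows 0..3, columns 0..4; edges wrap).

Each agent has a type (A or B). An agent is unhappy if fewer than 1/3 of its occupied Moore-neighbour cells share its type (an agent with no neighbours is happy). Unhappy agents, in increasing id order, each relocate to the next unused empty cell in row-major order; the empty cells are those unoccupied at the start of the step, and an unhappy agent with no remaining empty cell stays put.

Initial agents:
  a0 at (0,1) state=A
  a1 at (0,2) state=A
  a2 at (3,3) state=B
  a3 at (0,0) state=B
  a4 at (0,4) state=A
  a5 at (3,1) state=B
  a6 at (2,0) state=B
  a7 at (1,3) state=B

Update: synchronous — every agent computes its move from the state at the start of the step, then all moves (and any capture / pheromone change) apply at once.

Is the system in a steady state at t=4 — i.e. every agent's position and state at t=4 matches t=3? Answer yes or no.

t=1: a0@(0,1):A a1@(0,3):A a2@(1,0):B a3@(0,0):B a4@(1,1):A a5@(3,1):B a6@(2,0):B a7@(1,2):B
t=2: a0@(0,2):A a1@(0,4):A a2@(1,0):B a3@(0,0):B a4@(1,3):A a5@(3,1):B a6@(2,0):B a7@(1,4):B
t=3: a0@(0,2):A a1@(0,1):A a2@(1,0):B a3@(0,0):B a4@(1,3):A a5@(3,1):B a6@(2,0):B a7@(1,4):B
t=4: a0@(0,2):A a1@(0,3):A a2@(1,0):B a3@(0,0):B a4@(1,3):A a5@(3,1):B a6@(2,0):B a7@(1,4):B

no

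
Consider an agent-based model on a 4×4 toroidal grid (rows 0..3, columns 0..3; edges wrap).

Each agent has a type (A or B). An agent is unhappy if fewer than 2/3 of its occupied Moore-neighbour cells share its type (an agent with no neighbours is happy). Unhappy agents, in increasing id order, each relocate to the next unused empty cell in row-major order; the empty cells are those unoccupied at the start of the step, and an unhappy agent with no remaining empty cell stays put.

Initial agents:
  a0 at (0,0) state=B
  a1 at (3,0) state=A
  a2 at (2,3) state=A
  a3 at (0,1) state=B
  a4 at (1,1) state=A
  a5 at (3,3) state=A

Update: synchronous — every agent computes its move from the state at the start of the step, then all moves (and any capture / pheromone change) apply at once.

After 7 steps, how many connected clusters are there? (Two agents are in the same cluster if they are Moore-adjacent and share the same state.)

3

t=1: a0@(0,2):B a1@(0,3):A a2@(2,3):A a3@(1,0):B a4@(1,2):A a5@(3,3):A
t=2: a0@(0,0):B a1@(0,1):A a2@(2,3):A a3@(1,1):B a4@(1,2):A a5@(3,3):A
t=3: a0@(0,2):B a1@(0,3):A a2@(2,3):A a3@(1,0):B a4@(1,2):A a5@(1,3):A
t=4: a0@(0,0):B a1@(0,1):A a2@(2,3):A a3@(1,1):B a4@(1,2):A a5@(2,0):A
t=5: a0@(0,2):B a1@(0,3):A a2@(2,3):A a3@(1,0):B a4@(1,2):A a5@(1,3):A
t=6: a0@(0,0):B a1@(0,1):A a2@(2,3):A a3@(1,1):B a4@(1,2):A a5@(2,0):A
t=7: a0@(0,2):B a1@(0,3):A a2@(2,3):A a3@(1,0):B a4@(1,2):A a5@(1,3):A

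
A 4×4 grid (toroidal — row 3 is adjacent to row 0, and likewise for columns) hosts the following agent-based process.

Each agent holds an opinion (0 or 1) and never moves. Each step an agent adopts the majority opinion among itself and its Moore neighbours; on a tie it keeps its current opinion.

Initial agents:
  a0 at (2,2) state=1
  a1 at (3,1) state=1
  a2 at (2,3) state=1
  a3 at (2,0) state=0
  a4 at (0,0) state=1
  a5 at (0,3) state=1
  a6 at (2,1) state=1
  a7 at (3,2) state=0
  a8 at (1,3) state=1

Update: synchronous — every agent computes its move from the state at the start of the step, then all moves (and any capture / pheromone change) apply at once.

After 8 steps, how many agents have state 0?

t=1: a0@(2,2):1 a1@(3,1):1 a2@(2,3):1 a3@(2,0):1 a4@(0,0):1 a5@(0,3):1 a6@(2,1):1 a7@(3,2):1 a8@(1,3):1
t=2: (unchanged — steady state)

0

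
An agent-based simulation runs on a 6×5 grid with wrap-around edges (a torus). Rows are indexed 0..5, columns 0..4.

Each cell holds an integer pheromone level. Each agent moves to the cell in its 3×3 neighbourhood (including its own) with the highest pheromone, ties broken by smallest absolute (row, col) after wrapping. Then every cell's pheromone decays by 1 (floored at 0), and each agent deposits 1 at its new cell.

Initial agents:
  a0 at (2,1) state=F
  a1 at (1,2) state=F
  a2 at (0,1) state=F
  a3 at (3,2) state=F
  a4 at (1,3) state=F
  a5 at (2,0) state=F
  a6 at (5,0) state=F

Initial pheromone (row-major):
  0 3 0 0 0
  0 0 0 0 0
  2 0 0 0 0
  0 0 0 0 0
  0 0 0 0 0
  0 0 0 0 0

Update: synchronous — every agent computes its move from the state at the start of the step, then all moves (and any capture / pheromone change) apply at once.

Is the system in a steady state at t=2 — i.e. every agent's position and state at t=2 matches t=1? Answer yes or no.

no

t=1: a0@(2,0) a1@(0,1) a2@(0,1) a3@(2,1) a4@(0,2) a5@(2,0) a6@(0,1) | pheromone: 0 5 1 0 0 / 0 0 0 0 0 / 3 1 0 0 0 / 0 0 0 0 0 / 0 0 0 0 0 / 0 0 0 0 0
t=2: a0@(2,0) a1@(0,1) a2@(0,1) a3@(2,0) a4@(0,1) a5@(2,0) a6@(0,1) | pheromone: 0 8 0 0 0 / 0 0 0 0 0 / 5 0 0 0 0 / 0 0 0 0 0 / 0 0 0 0 0 / 0 0 0 0 0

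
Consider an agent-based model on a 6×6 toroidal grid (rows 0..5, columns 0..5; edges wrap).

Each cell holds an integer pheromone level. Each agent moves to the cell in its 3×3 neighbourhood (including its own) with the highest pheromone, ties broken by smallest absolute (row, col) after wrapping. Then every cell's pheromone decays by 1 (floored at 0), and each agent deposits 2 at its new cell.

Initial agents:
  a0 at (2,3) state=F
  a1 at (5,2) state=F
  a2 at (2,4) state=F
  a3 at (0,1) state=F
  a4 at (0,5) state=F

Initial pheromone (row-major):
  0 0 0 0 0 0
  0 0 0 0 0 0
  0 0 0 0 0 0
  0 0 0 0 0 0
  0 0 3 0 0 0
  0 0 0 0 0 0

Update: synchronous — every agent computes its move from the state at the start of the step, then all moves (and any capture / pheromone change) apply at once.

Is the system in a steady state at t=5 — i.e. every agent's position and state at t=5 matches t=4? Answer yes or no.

yes

t=1: a0@(1,2) a1@(4,2) a2@(1,3) a3@(0,0) a4@(0,0) | pheromone: 4 0 0 0 0 0 / 0 0 2 2 0 0 / 0 0 0 0 0 0 / 0 0 0 0 0 0 / 0 0 4 0 0 0 / 0 0 0 0 0 0
t=2: a0@(1,2) a1@(4,2) a2@(1,2) a3@(0,0) a4@(0,0) | pheromone: 7 0 0 0 0 0 / 0 0 5 1 0 0 / 0 0 0 0 0 0 / 0 0 0 0 0 0 / 0 0 5 0 0 0 / 0 0 0 0 0 0
t=3: a0@(1,2) a1@(4,2) a2@(1,2) a3@(0,0) a4@(0,0) | pheromone: 10 0 0 0 0 0 / 0 0 8 0 0 0 / 0 0 0 0 0 0 / 0 0 0 0 0 0 / 0 0 6 0 0 0 / 0 0 0 0 0 0
t=4: a0@(1,2) a1@(4,2) a2@(1,2) a3@(0,0) a4@(0,0) | pheromone: 13 0 0 0 0 0 / 0 0 11 0 0 0 / 0 0 0 0 0 0 / 0 0 0 0 0 0 / 0 0 7 0 0 0 / 0 0 0 0 0 0
t=5: a0@(1,2) a1@(4,2) a2@(1,2) a3@(0,0) a4@(0,0) | pheromone: 16 0 0 0 0 0 / 0 0 14 0 0 0 / 0 0 0 0 0 0 / 0 0 0 0 0 0 / 0 0 8 0 0 0 / 0 0 0 0 0 0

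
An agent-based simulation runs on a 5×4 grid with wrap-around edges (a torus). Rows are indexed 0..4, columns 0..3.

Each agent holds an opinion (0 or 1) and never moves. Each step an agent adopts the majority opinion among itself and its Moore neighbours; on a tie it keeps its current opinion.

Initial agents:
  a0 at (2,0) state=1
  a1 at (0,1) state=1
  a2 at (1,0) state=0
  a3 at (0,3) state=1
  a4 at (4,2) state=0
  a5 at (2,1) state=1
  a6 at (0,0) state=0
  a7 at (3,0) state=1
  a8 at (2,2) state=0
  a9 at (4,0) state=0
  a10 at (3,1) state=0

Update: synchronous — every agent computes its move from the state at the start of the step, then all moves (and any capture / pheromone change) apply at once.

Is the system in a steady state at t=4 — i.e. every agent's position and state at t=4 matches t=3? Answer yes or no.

yes

t=1: a0@(2,0):1 a1@(0,1):0 a2@(1,0):1 a3@(0,3):0 a4@(4,2):0 a5@(2,1):1 a6@(0,0):0 a7@(3,0):1 a8@(2,2):0 a9@(4,0):0 a10@(3,1):0
t=2: (unchanged — steady state)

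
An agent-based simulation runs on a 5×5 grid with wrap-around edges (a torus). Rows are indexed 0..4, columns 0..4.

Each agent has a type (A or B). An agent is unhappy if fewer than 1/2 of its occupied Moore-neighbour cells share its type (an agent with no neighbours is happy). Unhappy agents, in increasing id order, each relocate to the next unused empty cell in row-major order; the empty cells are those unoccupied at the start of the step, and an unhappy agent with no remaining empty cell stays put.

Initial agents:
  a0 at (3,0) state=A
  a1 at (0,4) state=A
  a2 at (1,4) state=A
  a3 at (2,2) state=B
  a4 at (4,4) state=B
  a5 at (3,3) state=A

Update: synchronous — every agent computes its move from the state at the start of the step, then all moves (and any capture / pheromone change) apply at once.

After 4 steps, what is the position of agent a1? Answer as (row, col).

t=1: a0@(0,0):A a1@(0,4):A a2@(1,4):A a3@(0,1):B a4@(0,2):B a5@(0,3):A
t=2: (unchanged — steady state)

(0, 4)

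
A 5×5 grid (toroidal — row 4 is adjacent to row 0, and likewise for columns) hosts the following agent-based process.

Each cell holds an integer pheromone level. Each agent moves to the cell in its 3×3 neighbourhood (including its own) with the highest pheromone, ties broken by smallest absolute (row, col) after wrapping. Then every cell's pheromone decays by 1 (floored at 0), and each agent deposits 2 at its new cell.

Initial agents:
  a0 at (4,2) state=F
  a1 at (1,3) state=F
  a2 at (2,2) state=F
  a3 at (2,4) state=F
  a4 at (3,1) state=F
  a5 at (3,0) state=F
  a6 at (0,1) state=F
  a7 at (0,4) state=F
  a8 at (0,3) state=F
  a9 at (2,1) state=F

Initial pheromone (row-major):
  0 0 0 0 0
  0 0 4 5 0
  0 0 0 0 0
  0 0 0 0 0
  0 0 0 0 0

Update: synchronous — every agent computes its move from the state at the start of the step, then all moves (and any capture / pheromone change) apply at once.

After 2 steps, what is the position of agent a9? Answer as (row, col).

(1, 3)

t=1: a0@(0,1) a1@(1,3) a2@(1,3) a3@(1,3) a4@(2,0) a5@(2,0) a6@(1,2) a7@(1,3) a8@(1,3) a9@(1,2) | pheromone: 0 2 0 0 0 / 0 0 7 14 0 / 4 0 0 0 0 / 0 0 0 0 0 / 0 0 0 0 0
t=2: a0@(1,2) a1@(1,3) a2@(1,3) a3@(1,3) a4@(2,0) a5@(2,0) a6@(1,3) a7@(1,3) a8@(1,3) a9@(1,3) | pheromone: 0 1 0 0 0 / 0 0 8 27 0 / 7 0 0 0 0 / 0 0 0 0 0 / 0 0 0 0 0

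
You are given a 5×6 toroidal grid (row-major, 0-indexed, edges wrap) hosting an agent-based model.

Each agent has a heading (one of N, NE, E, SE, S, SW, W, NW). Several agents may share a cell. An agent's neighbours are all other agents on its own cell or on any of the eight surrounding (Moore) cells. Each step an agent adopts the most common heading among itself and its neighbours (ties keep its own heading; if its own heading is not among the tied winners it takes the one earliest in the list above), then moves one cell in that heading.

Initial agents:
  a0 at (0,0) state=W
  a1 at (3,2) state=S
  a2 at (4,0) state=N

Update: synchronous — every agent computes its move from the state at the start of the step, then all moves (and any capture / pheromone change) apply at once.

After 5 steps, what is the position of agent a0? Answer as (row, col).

t=1: a0@(0,5):W a1@(4,2):S a2@(3,0):N
t=2: a0@(0,4):W a1@(0,2):S a2@(2,0):N
t=3: a0@(0,3):W a1@(1,2):S a2@(1,0):N
t=4: a0@(0,2):W a1@(2,2):S a2@(0,0):N
t=5: a0@(0,1):W a1@(3,2):S a2@(4,0):N

(0, 1)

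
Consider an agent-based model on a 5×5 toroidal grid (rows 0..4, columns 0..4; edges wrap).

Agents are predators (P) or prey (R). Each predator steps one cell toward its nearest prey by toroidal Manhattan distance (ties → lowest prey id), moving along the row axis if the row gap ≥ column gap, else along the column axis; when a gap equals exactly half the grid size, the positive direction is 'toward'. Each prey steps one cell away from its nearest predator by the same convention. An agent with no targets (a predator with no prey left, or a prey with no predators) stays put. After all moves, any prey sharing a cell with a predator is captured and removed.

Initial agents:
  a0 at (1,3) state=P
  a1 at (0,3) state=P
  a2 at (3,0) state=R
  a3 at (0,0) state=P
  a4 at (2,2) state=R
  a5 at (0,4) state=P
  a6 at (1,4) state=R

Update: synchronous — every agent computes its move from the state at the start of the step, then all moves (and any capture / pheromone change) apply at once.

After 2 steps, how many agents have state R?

2

t=1: a0@(1,4):P a1@(1,3):P a2@(2,0):R a3@(4,0):P a4@(3,2):R a5@(1,4):P a6@(1,0):R
t=2: a0@(1,0):P a1@(1,4):P a3@(3,0):P a4@(4,2):R a5@(1,0):P a6@(1,1):R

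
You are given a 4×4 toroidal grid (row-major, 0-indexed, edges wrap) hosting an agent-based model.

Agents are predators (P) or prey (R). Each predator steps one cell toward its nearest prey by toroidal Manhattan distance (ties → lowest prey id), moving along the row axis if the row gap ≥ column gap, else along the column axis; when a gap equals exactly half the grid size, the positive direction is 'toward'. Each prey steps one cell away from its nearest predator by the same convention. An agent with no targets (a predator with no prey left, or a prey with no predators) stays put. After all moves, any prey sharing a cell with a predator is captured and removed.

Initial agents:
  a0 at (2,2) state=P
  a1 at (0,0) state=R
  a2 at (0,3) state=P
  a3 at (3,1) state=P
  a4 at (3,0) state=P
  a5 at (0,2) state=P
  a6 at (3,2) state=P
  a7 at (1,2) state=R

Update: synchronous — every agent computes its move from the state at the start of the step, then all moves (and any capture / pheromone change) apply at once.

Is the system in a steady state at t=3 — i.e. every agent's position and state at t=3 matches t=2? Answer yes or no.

t=1: a0@(1,2):P a2@(0,0):P a3@(0,1):P a4@(0,0):P a5@(1,2):P a6@(0,2):P
t=2: (unchanged — steady state)

yes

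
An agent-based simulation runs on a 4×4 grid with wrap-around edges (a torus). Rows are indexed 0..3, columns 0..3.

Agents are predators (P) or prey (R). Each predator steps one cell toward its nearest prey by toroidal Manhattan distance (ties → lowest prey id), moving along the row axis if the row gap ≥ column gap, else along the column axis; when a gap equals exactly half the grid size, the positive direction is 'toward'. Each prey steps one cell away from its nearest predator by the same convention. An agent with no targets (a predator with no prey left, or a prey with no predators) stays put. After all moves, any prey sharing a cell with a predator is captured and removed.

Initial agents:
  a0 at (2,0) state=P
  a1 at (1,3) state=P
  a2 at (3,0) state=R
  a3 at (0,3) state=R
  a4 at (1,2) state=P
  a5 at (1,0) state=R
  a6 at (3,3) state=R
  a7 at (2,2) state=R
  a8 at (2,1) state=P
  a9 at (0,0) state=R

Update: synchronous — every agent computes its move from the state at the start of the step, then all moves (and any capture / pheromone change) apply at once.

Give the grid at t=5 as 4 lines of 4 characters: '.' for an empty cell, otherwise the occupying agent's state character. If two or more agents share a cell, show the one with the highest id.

R...
....
..P.
P.R.

t=1: a0@(3,0):P a1@(0,3):P a2@(0,0):R a3@(3,3):R a4@(2,2):P a5@(0,0):R a7@(3,2):R a8@(2,2):P
t=2: a0@(0,0):P a1@(0,0):P a2@(1,0):R a4@(3,2):P a5@(1,0):R a7@(0,2):R a8@(3,2):P
t=3: a0@(1,0):P a1@(1,0):P a2@(2,0):R a4@(0,2):P a5@(2,0):R a7@(1,2):R a8@(0,2):P
t=4: a0@(2,0):P a1@(2,0):P a2@(3,0):R a4@(1,2):P a5@(3,0):R a7@(2,2):R a8@(1,2):P
t=5: a0@(3,0):P a1@(3,0):P a2@(0,0):R a4@(2,2):P a5@(0,0):R a7@(3,2):R a8@(2,2):P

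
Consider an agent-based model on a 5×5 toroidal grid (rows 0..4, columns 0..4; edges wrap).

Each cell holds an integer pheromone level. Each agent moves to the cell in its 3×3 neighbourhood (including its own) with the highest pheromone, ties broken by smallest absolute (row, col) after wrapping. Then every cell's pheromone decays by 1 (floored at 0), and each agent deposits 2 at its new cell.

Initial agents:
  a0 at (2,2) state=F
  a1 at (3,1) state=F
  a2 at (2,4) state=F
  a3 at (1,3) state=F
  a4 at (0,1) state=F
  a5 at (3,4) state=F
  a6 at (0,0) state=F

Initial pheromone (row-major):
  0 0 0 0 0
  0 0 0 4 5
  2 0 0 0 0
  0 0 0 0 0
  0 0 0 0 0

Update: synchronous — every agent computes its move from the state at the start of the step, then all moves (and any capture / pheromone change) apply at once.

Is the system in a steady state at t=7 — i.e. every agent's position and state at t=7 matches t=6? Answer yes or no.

yes

t=1: a0@(1,3) a1@(2,0) a2@(1,4) a3@(1,4) a4@(0,0) a5@(2,0) a6@(1,4) | pheromone: 2 0 0 0 0 / 0 0 0 5 10 / 5 0 0 0 0 / 0 0 0 0 0 / 0 0 0 0 0
t=2: a0@(1,4) a1@(1,4) a2@(1,4) a3@(1,4) a4@(1,4) a5@(1,4) a6@(1,4) | pheromone: 1 0 0 0 0 / 0 0 0 4 23 / 4 0 0 0 0 / 0 0 0 0 0 / 0 0 0 0 0
t=3: a0@(1,4) a1@(1,4) a2@(1,4) a3@(1,4) a4@(1,4) a5@(1,4) a6@(1,4) | pheromone: 0 0 0 0 0 / 0 0 0 3 36 / 3 0 0 0 0 / 0 0 0 0 0 / 0 0 0 0 0
t=4: a0@(1,4) a1@(1,4) a2@(1,4) a3@(1,4) a4@(1,4) a5@(1,4) a6@(1,4) | pheromone: 0 0 0 0 0 / 0 0 0 2 49 / 2 0 0 0 0 / 0 0 0 0 0 / 0 0 0 0 0
t=5: a0@(1,4) a1@(1,4) a2@(1,4) a3@(1,4) a4@(1,4) a5@(1,4) a6@(1,4) | pheromone: 0 0 0 0 0 / 0 0 0 1 62 / 1 0 0 0 0 / 0 0 0 0 0 / 0 0 0 0 0
t=6: a0@(1,4) a1@(1,4) a2@(1,4) a3@(1,4) a4@(1,4) a5@(1,4) a6@(1,4) | pheromone: 0 0 0 0 0 / 0 0 0 0 75 / 0 0 0 0 0 / 0 0 0 0 0 / 0 0 0 0 0
t=7: a0@(1,4) a1@(1,4) a2@(1,4) a3@(1,4) a4@(1,4) a5@(1,4) a6@(1,4) | pheromone: 0 0 0 0 0 / 0 0 0 0 88 / 0 0 0 0 0 / 0 0 0 0 0 / 0 0 0 0 0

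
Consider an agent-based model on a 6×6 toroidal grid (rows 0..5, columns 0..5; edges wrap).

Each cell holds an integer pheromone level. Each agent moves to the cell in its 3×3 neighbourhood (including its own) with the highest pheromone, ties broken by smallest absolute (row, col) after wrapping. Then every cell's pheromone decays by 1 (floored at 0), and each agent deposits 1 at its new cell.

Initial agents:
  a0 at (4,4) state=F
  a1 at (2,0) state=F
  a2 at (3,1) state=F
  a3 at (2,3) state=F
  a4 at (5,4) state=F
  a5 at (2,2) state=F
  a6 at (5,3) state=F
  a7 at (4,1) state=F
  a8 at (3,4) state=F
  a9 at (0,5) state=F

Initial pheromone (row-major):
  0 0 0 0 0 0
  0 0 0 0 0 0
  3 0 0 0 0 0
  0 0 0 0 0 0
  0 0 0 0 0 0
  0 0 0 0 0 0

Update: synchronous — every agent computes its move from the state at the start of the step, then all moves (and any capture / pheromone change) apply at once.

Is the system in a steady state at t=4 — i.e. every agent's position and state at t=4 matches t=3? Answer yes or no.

no

t=1: a0@(3,3) a1@(2,0) a2@(2,0) a3@(1,2) a4@(0,3) a5@(1,1) a6@(0,2) a7@(3,0) a8@(2,3) a9@(0,0) | pheromone: 1 0 1 1 0 0 / 0 1 1 0 0 0 / 4 0 0 1 0 0 / 1 0 0 1 0 0 / 0 0 0 0 0 0 / 0 0 0 0 0 0
t=2: a0@(2,3) a1@(2,0) a2@(2,0) a3@(0,2) a4@(0,2) a5@(2,0) a6@(0,2) a7@(2,0) a8@(1,2) a9@(0,0) | pheromone: 1 0 3 0 0 0 / 0 0 1 0 0 0 / 7 0 0 1 0 0 / 0 0 0 0 0 0 / 0 0 0 0 0 0 / 0 0 0 0 0 0
t=3: a0@(1,2) a1@(2,0) a2@(2,0) a3@(0,2) a4@(0,2) a5@(2,0) a6@(0,2) a7@(2,0) a8@(0,2) a9@(0,0) | pheromone: 1 0 6 0 0 0 / 0 0 1 0 0 0 / 10 0 0 0 0 0 / 0 0 0 0 0 0 / 0 0 0 0 0 0 / 0 0 0 0 0 0
t=4: a0@(0,2) a1@(2,0) a2@(2,0) a3@(0,2) a4@(0,2) a5@(2,0) a6@(0,2) a7@(2,0) a8@(0,2) a9@(0,0) | pheromone: 1 0 10 0 0 0 / 0 0 0 0 0 0 / 13 0 0 0 0 0 / 0 0 0 0 0 0 / 0 0 0 0 0 0 / 0 0 0 0 0 0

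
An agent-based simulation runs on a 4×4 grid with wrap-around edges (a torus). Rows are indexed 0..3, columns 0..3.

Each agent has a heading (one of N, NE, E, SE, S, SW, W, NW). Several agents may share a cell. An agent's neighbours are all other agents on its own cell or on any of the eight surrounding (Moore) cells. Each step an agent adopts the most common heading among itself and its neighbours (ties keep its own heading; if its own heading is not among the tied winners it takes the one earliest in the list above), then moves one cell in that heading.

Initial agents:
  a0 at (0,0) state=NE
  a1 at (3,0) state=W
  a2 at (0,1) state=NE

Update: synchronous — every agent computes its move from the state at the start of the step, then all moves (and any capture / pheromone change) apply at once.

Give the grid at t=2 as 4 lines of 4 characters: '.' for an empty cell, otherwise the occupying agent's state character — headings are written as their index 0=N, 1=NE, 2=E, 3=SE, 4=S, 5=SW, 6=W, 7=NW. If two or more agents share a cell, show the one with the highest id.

....
..1.
..11
....

t=1: a0@(3,1):NE a1@(2,1):NE a2@(3,2):NE
t=2: a0@(2,2):NE a1@(1,2):NE a2@(2,3):NE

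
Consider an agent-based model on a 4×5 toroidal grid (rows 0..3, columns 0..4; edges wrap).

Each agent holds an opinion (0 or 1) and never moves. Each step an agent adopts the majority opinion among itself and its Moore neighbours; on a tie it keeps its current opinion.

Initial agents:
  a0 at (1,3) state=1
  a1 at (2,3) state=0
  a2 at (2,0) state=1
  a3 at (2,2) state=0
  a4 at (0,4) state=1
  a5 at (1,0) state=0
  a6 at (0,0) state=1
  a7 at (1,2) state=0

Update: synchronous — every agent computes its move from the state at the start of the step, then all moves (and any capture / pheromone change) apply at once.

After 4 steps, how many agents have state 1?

t=1: a0@(1,3):0 a1@(2,3):0 a2@(2,0):1 a3@(2,2):0 a4@(0,4):1 a5@(1,0):1 a6@(0,0):1 a7@(1,2):0
t=2: (unchanged — steady state)

4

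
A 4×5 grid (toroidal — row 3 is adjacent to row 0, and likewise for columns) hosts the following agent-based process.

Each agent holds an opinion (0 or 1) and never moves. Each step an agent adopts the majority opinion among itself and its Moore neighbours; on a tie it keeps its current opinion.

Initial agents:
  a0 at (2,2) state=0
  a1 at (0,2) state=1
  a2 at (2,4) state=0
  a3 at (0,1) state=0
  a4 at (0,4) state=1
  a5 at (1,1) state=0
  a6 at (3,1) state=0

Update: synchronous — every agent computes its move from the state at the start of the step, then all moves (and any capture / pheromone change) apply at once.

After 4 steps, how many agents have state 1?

1

t=1: a0@(2,2):0 a1@(0,2):0 a2@(2,4):0 a3@(0,1):0 a4@(0,4):1 a5@(1,1):0 a6@(3,1):0
t=2: (unchanged — steady state)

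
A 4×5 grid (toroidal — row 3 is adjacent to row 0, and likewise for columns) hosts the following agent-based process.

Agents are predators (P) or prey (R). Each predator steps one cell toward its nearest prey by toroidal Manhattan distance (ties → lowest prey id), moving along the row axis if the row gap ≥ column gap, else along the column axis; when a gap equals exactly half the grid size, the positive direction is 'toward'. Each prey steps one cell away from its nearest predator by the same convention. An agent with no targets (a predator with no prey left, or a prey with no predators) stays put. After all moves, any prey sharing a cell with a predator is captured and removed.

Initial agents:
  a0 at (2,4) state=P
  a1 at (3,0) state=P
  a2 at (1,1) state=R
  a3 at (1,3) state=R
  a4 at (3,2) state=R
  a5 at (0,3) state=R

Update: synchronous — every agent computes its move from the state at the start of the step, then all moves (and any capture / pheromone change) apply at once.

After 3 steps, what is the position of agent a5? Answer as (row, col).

t=1: a0@(1,4):P a1@(3,1):P a2@(1,2):R a3@(0,3):R a4@(3,3):R a5@(3,3):R
t=2: a0@(1,3):P a1@(3,2):P a2@(1,1):R a3@(3,3):R a4@(3,4):R a5@(3,4):R
t=3: a0@(1,2):P a1@(3,3):P a2@(1,0):R a3@(3,4):R a4@(3,0):R a5@(3,0):R

(3, 0)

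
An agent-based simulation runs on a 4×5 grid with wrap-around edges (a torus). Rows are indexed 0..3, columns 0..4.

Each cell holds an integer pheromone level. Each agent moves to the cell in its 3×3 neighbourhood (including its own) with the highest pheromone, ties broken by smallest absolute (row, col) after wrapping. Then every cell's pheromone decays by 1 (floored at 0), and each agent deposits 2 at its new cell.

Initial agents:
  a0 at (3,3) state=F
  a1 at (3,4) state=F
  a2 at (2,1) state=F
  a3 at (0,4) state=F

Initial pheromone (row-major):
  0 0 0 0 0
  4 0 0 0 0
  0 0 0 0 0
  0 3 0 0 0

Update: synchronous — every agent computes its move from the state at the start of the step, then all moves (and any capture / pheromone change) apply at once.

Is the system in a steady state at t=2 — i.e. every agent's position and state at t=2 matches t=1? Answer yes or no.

t=1: a0@(0,2) a1@(0,0) a2@(1,0) a3@(1,0) | pheromone: 2 0 2 0 0 / 7 0 0 0 0 / 0 0 0 0 0 / 0 2 0 0 0
t=2: a0@(0,2) a1@(1,0) a2@(1,0) a3@(1,0) | pheromone: 1 0 3 0 0 / 12 0 0 0 0 / 0 0 0 0 0 / 0 1 0 0 0

no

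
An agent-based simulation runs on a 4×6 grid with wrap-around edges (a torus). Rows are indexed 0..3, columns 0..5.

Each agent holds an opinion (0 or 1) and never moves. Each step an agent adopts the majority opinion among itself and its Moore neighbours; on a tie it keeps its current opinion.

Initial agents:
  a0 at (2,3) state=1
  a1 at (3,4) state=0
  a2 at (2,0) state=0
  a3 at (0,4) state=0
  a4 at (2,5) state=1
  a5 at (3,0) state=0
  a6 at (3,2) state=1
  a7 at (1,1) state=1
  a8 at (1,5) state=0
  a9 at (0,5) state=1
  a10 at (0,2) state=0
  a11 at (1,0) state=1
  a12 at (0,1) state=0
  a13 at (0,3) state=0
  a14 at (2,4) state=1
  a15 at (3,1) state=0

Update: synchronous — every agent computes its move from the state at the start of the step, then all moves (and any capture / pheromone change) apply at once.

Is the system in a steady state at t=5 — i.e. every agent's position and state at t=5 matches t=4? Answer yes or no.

no

t=1: a0@(2,3):1 a1@(3,4):1 a2@(2,0):0 a3@(0,4):0 a4@(2,5):0 a5@(3,0):0 a6@(3,2):0 a7@(1,1):0 a8@(1,5):1 a9@(0,5):0 a10@(0,2):0 a11@(1,0):1 a12@(0,1):0 a13@(0,3):0 a14@(2,4):1 a15@(3,1):0
t=2: a0@(2,3):1 a1@(3,4):0 a2@(2,0):0 a3@(0,4):0 a4@(2,5):1 a5@(3,0):0 a6@(3,2):0 a7@(1,1):0 a8@(1,5):0 a9@(0,5):0 a10@(0,2):0 a11@(1,0):0 a12@(0,1):0 a13@(0,3):0 a14@(2,4):1 a15@(3,1):0
t=3: a0@(2,3):1 a1@(3,4):0 a2@(2,0):0 a3@(0,4):0 a4@(2,5):0 a5@(3,0):0 a6@(3,2):0 a7@(1,1):0 a8@(1,5):0 a9@(0,5):0 a10@(0,2):0 a11@(1,0):0 a12@(0,1):0 a13@(0,3):0 a14@(2,4):1 a15@(3,1):0
t=4: a0@(2,3):1 a1@(3,4):0 a2@(2,0):0 a3@(0,4):0 a4@(2,5):0 a5@(3,0):0 a6@(3,2):0 a7@(1,1):0 a8@(1,5):0 a9@(0,5):0 a10@(0,2):0 a11@(1,0):0 a12@(0,1):0 a13@(0,3):0 a14@(2,4):0 a15@(3,1):0
t=5: a0@(2,3):0 a1@(3,4):0 a2@(2,0):0 a3@(0,4):0 a4@(2,5):0 a5@(3,0):0 a6@(3,2):0 a7@(1,1):0 a8@(1,5):0 a9@(0,5):0 a10@(0,2):0 a11@(1,0):0 a12@(0,1):0 a13@(0,3):0 a14@(2,4):0 a15@(3,1):0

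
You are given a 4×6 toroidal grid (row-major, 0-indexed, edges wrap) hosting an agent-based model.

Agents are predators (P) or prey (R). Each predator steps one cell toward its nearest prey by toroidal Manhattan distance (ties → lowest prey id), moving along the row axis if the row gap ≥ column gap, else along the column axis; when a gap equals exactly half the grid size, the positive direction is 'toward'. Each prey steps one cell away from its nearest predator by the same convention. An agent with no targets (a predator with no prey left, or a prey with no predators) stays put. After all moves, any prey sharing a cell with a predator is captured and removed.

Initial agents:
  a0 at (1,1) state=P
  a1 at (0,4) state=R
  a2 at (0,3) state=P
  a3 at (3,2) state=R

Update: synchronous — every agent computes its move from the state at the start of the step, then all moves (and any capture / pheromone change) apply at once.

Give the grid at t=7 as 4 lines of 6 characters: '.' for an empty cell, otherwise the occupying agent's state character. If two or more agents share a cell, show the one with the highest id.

....PR
......
.PR...
......

t=1: a0@(2,1):P a1@(0,5):R a2@(0,4):P a3@(2,2):R
t=2: a0@(2,2):P a1@(0,0):R a2@(0,5):P a3@(2,3):R
t=3: a0@(2,3):P a1@(0,1):R a2@(0,0):P a3@(2,4):R
t=4: a0@(2,4):P a1@(0,2):R a2@(0,1):P a3@(2,5):R
t=5: a0@(2,5):P a1@(0,3):R a2@(0,2):P a3@(2,0):R
t=6: a0@(2,0):P a1@(0,4):R a2@(0,3):P a3@(2,1):R
t=7: a0@(2,1):P a1@(0,5):R a2@(0,4):P a3@(2,2):R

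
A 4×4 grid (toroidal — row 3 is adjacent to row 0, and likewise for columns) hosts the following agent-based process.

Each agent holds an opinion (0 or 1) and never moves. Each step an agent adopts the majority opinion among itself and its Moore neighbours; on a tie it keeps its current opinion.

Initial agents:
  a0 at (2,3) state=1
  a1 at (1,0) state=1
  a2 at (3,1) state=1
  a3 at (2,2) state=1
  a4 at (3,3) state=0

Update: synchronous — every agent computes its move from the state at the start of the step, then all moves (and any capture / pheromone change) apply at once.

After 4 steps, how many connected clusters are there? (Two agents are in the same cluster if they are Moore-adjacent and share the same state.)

1

t=1: a0@(2,3):1 a1@(1,0):1 a2@(3,1):1 a3@(2,2):1 a4@(3,3):1
t=2: (unchanged — steady state)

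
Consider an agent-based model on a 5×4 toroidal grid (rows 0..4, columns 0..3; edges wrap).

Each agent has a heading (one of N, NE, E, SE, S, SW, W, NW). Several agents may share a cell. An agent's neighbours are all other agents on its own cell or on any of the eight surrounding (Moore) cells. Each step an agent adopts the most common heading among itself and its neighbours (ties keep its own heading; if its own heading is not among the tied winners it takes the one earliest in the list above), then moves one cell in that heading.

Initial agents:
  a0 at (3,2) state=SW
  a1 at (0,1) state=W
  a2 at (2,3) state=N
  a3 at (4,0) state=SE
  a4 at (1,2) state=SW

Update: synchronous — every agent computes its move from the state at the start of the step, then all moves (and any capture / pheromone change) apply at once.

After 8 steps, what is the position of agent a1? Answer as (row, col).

t=1: a0@(4,1):SW a1@(0,0):W a2@(3,2):SW a3@(0,1):SE a4@(2,1):SW
t=2: a0@(0,0):SW a1@(0,3):W a2@(4,1):SW a3@(1,2):SE a4@(3,0):SW
t=3: a0@(1,3):SW a1@(0,2):W a2@(0,0):SW a3@(2,3):SE a4@(4,3):SW
t=4: a0@(2,2):SW a1@(1,1):SW a2@(1,3):SW a3@(3,0):SE a4@(0,2):SW
t=5: a0@(3,1):SW a1@(2,0):SW a2@(2,2):SW a3@(4,1):SE a4@(1,1):SW
t=6: a0@(4,0):SW a1@(3,3):SW a2@(3,1):SW a3@(0,2):SE a4@(2,0):SW
t=7: a0@(0,3):SW a1@(4,2):SW a2@(4,0):SW a3@(1,3):SE a4@(3,3):SW
t=8: a0@(1,2):SW a1@(0,1):SW a2@(0,3):SW a3@(2,0):SE a4@(4,2):SW

(0, 1)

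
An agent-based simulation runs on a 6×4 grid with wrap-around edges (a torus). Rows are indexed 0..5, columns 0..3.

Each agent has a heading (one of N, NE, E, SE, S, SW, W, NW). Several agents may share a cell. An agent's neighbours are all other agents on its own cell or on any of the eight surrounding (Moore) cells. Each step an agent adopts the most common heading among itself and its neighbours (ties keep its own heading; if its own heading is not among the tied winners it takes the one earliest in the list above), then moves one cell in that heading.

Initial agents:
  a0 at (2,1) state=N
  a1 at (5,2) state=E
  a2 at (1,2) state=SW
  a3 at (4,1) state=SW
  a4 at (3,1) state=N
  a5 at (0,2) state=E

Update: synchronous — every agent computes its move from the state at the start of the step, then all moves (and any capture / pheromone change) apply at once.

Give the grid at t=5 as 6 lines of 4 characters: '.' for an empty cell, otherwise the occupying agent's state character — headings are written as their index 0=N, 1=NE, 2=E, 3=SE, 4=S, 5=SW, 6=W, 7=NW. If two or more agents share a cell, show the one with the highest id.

t=1: a0@(1,1):N a1@(5,3):E a2@(2,1):SW a3@(5,0):SW a4@(2,1):N a5@(0,3):E
t=2: a0@(0,1):N a1@(5,0):E a2@(1,1):N a3@(5,1):E a4@(1,1):N a5@(0,0):E
t=3: a0@(5,1):N a1@(5,1):E a2@(0,1):N a3@(5,2):E a4@(0,1):N a5@(0,1):E
t=4: a0@(4,1):N a1@(5,2):E a2@(5,1):N a3@(5,3):E a4@(5,1):N a5@(0,2):E
t=5: a0@(3,1):N a1@(5,3):E a2@(4,1):N a3@(5,0):E a4@(4,1):N a5@(0,3):E

...2
....
....
.0..
.0..
2..2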